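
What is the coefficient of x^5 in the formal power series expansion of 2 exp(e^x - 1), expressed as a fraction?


exp(e^x - 1) is the exponential generating function for the Bell numbers Bell_k: exp(e^x - 1) = sum_{k>=0} Bell_k x^k / k!.
So the coefficient of x^5 in 2 exp(e^x - 1) is 2 Bell_5 / 5!.
Computing: Bell_5 = 52 and 5! = 120, giving
2 * 52/120 = 13/15.

13/15


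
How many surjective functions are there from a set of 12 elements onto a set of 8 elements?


By inclusion-exclusion on which target elements are missed, the number of surjections from an n-set onto a k-set is
surj(n, k) = sum_{j=0}^{k} (-1)^j C(k, j) (k - j)^n.
Equivalently surj(n, k) = k! * S(n, k), where S(n, k) is the Stirling number of the second kind.
For n = 12, k = 8:
S(12, 8) = 159027, so
surj = 8! * 159027 = 40320 * 159027 = 6411968640.

6411968640


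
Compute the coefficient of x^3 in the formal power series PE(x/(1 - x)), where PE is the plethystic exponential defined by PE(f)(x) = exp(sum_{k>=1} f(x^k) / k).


For f(x) = x/(1 - x) we have
sum_{k>=1} f(x^k) / k = sum_{k>=1} (1/k) * x^k / (1 - x^k) = sum_{k, m >= 1} x^(k m) / k,
which after exponentiating simplifies to
PE(x/(1 - x)) = prod_{k>=1} 1 / (1 - x^k).
This is the generating function for the partition function p(n), so the coefficient of x^3 is p(3).
Computing p(3) by dynamic programming over parts 1, 2, ..., 3: p(3) = 3.

3


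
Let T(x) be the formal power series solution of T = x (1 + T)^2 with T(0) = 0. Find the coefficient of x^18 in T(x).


Apply the Lagrange inversion formula: if T = x * phi(T) with phi(t) = (1 + t)^2, then [x^n] T = (1/n) [t^(n-1)] phi(t)^n = (1/n) [t^(n-1)] (1 + t)^(2n) = (1/n) C(2n, n-1).
Using the identity C(2n, n-1) = C(2n, n) * n / (n+1), the unscaled factor equals C(2n, n) / (n+1) = C_n, the n-th Catalan number.
For n = 18: C_18 = C(36, 18) / 19 = 9075135300/19 = 477638700 = 477638700.

477638700


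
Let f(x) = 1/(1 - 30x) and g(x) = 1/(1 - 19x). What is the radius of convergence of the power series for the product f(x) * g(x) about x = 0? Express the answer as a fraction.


The radius of 1/(1 - 30x) is 1/30 (nearest singularity at x = 1/30), and the radius of 1/(1 - 19x) is 1/19.
The product f(x)*g(x) = 1/((1 - 30x)(1 - 19x)) has singularities at both 1/30 and 1/19, so its radius of convergence is the distance to the nearest one:
min(1/30, 1/19) = 1/30.

1/30


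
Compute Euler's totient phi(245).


phi(n) counts integers in [1, n] coprime to n. Using the multiplicative formula phi(n) = n * prod_{p | n} (1 - 1/p):
245 = 5 * 7^2, so
phi(245) = 245 * (1 - 1/5) * (1 - 1/7) = 168.

168


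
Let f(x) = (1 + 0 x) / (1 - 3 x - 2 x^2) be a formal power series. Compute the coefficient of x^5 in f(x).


Write f(x) = sum_{k>=0} a_k x^k. Multiplying both sides by 1 - 3 x - 2 x^2 gives
(1 - 3 x - 2 x^2) sum_{k>=0} a_k x^k = 1 + 0 x.
Matching coefficients:
 x^0: a_0 = 1
 x^1: a_1 - 3 a_0 = 0  =>  a_1 = 3*1 + 0 = 3
 x^k (k >= 2): a_k = 3 a_{k-1} + 2 a_{k-2}.
Iterating: a_2 = 11, a_3 = 39, a_4 = 139, a_5 = 495.
So the coefficient of x^5 is 495.

495


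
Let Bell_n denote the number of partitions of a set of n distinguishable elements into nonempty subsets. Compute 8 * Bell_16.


Bell_16 can be computed from the Bell triangle or from Dobinski's identity Bell_n = (1/e) * sum_{k>=0} k^n / k!.
Computing Bell_16 = 10480142147.
Then 8 * 10480142147 = 83841137176.

83841137176


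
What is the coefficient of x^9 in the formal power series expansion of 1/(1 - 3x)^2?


The general identity 1/(1 - c x)^r = sum_{k>=0} c^k C(k + r - 1, r - 1) x^k follows by substituting y = c x into 1/(1 - y)^r = sum_{k>=0} C(k + r - 1, r - 1) y^k.
For c = 3, r = 2, k = 9:
3^9 * C(10, 1) = 19683 * 10 = 196830.

196830


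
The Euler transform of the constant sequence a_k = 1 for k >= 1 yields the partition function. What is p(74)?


The Euler transform converts the sequence a_k = 1 into the number of integer partitions.
Using the recurrence or dynamic programming:
p(74) = 7089500

7089500


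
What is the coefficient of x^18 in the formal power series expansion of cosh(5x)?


The Maclaurin series is cosh(t) = sum_{m>=0} t^(2m) / (2m)!, so substituting t = 5x, only even powers of x are nonzero, with coefficient of x^(2m) equal to 5^(2m) / (2m)!.
For x^18 the coefficient is 5^18/18! = 3814697265625/6402373705728000 = 30517578125/51218989645824.

30517578125/51218989645824


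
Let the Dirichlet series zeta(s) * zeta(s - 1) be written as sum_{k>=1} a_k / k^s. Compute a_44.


Convolution gives a_k = sum_{d | k} d * 1 = sum_{d | k} d = sigma(k), the sum of positive divisors of k.
For k = 44, the divisors are 1, 2, 4, 11, 22, 44, so
sigma(44) = 1 + 2 + 4 + 11 + 22 + 44 = 84.

84


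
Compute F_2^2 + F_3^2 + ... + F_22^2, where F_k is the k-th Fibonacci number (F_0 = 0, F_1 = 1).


There is a standard identity sum_{k=0}^{N} F_k^2 = F_N * F_{N+1} (proved inductively from the telescoping relation F_k^2 = F_k F_{k+1} - F_{k-1} F_k). Then
sum_{k=2}^{22} F_k^2 = F_22 F_23 - F_1 F_2.
Computing: F_22 = 17711, F_23 = 28657, F_1 = 1, F_2 = 1.
Sum = 17711 * 28657 - 1 * 1 = 507544126.

507544126


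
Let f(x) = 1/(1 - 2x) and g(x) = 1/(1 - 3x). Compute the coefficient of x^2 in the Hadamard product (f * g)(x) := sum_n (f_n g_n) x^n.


f has coefficients f_k = 2^k and g has coefficients g_k = 3^k, so the Hadamard product has coefficient (f*g)_k = 2^k * 3^k = 6^k.
For k = 2: 6^2 = 36.

36


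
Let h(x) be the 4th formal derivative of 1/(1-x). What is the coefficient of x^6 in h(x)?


Differentiating 4 times: d^4/dx^4 [1/(1-x)] = 4!/(1-x)^5.
The expansion 1/(1-x)^5 = sum_{k>=0} C(k+4, 4) x^k, so the coefficient of x^n in 4!/(1-x)^5 is 4! * C(n+4, 4).
For n = 6: 24 * C(10, 4) = 24 * 210 = 5040

5040


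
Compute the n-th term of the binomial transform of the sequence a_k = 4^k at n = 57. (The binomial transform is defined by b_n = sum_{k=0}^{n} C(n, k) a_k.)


With a_k = 4^k, b_n = sum_{k=0}^{n} C(n, k) 4^k = (1 + 4)^n by the binomial theorem.
For n = 57: (1 + 4)^57 = 5^57 = 6938893903907228377647697925567626953125.

6938893903907228377647697925567626953125


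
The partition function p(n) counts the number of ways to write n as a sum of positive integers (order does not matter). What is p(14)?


Using the generating function prod_{k>=1} 1/(1-x^k), we compute p(14).
By dynamic programming over parts 1 through 14:
p(14) = 135

135


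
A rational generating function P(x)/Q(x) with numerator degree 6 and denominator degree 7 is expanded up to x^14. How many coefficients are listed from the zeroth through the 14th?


Expanding up to x^14 gives the coefficients for x^0, x^1, ..., x^14.
That is 14 + 1 = 15 coefficients in total.

15


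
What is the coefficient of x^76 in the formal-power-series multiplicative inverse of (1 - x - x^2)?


Let the inverse be f(x) = sum_{k>=0} a_k x^k. From f(x) * (1 - x - x^2) = 1 and matching coefficients:
 x^0: a_0 = 1.
 x^1: a_1 - a_0 = 0, so a_1 = 1.
 x^k (k >= 2): a_k - a_{k-1} - a_{k-2} = 0, i.e. a_k = a_{k-1} + a_{k-2}.
This is the Fibonacci-type recurrence shifted so that a_0 = a_1 = 1.
Iterating: a_0=1, a_1=1, a_2=2, a_3=3, a_4=5, a_5=8, a_6=13, a_7=21, a_8=34, a_9=55, ...
a_76 = 5527939700884757.

5527939700884757


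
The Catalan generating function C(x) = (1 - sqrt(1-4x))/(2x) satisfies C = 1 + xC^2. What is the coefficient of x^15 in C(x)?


Substituting x -> x scales the n-th coefficient by 1, so [x^15] C(x) = C_15.
C_15 = C(2*15, 15)/(16) = 155117520/16 = 9694845.
= 9694845.

9694845


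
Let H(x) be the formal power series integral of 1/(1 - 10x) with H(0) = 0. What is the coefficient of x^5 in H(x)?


1/(1 - 10x) = sum_{k>=0} 10^k x^k. Integrating termwise with H(0) = 0:
H(x) = sum_{k>=0} 10^k x^(k+1) / (k+1) = sum_{m>=1} 10^(m-1) x^m / m.
For m = 5: 10^4/5 = 10000/5 = 2000.

2000


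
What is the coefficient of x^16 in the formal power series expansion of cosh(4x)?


The Maclaurin series is cosh(t) = sum_{m>=0} t^(2m) / (2m)!, so substituting t = 4x, only even powers of x are nonzero, with coefficient of x^(2m) equal to 4^(2m) / (2m)!.
For x^16 the coefficient is 4^16/16! = 4294967296/20922789888000 = 131072/638512875.

131072/638512875


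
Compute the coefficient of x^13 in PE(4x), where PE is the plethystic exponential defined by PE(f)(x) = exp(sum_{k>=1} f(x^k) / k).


With f(x) = 4x, the exponent is sum_{k>=1} 4 x^k / k = 4 * (-ln(1 - x)). Exponentiating:
PE(4x) = exp(-4 ln(1 - x)) = 1/(1 - x)^4.
By the negative binomial expansion, [x^n] 1/(1 - x)^4 = C(n + 3, 3).
For n = 13: C(16, 3) = 560.

560


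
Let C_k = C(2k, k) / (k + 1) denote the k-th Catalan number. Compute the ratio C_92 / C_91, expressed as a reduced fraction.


Using C_k = (2k)! / (k! (k+1)!), the ratio C_{k+1}/C_k simplifies to
C_{k+1}/C_k = [(2k+2)! / ((k+1)! (k+2)!)] * [k! (k+1)! / (2k)!]
 = (2k+2)(2k+1) / ((k+1)(k+2)) = 2(2k+1) / (k+2).
For k = 91: 2(2*91 + 1) / (91 + 2) = 366/93 = 122/31.

122/31


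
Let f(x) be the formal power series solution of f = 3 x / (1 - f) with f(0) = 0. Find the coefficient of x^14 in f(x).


Apply Lagrange inversion: f = 3 x * phi(f) with phi(t) = 1/(1 - t), so
[x^n] f = 3^n * (1/n) [t^(n-1)] phi(t)^n = 3^n * (1/n) [t^(n-1)] (1 - t)^(-n) = 3^n * (1/n) C(2n - 2, n - 1) = 3^n * C_{n-1}.
For n = 14: C_13 = C(26, 13) / 14 = 10400600/14 = 742900.
With the 3^14 = 4782969 factor, the coefficient is 4782969 * 742900 = 3553267670100.

3553267670100


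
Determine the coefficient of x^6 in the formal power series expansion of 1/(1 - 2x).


The geometric series identity gives 1/(1 - c x) = sum_{k>=0} c^k x^k, so the coefficient of x^k is c^k.
Here c = 2 and k = 6.
Computing: 2^6 = 64

64


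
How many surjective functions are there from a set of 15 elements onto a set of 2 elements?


By inclusion-exclusion on which target elements are missed, the number of surjections from an n-set onto a k-set is
surj(n, k) = sum_{j=0}^{k} (-1)^j C(k, j) (k - j)^n.
Equivalently surj(n, k) = k! * S(n, k), where S(n, k) is the Stirling number of the second kind.
For n = 15, k = 2:
S(15, 2) = 16383, so
surj = 2! * 16383 = 2 * 16383 = 32766.

32766


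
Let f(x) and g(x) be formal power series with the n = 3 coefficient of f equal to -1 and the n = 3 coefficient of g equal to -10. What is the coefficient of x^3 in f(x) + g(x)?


Addition of formal power series is termwise.
The coefficient of x^3 in f + g = -1 + -10
= -11

-11


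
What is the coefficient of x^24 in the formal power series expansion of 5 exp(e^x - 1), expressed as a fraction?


exp(e^x - 1) is the exponential generating function for the Bell numbers Bell_k: exp(e^x - 1) = sum_{k>=0} Bell_k x^k / k!.
So the coefficient of x^24 in 5 exp(e^x - 1) is 5 Bell_24 / 24!.
Computing: Bell_24 = 445958869294805289 and 24! = 620448401733239439360000, giving
5 * 445958869294805289/620448401733239439360000 = 148652956431601763/41363226782215962624000.

148652956431601763/41363226782215962624000


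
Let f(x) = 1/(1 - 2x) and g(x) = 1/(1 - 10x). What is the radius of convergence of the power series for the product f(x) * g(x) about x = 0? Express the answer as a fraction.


The radius of 1/(1 - 2x) is 1/2 (nearest singularity at x = 1/2), and the radius of 1/(1 - 10x) is 1/10.
The product f(x)*g(x) = 1/((1 - 2x)(1 - 10x)) has singularities at both 1/2 and 1/10, so its radius of convergence is the distance to the nearest one:
min(1/2, 1/10) = 1/10.

1/10


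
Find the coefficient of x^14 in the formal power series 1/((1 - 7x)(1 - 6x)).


By partial fractions or Cauchy convolution:
The coefficient equals sum_{k=0}^{14} 7^k * 6^(14-k).
= 4277376525367

4277376525367


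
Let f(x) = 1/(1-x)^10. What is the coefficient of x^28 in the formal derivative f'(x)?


Differentiate: d/dx [ 1/(1-x)^r ] = r / (1-x)^(r+1).
Here r = 10, so f'(x) = 10 / (1-x)^11.
The expansion of 1/(1-x)^(r+1) has coefficient of x^n equal to C(n+r, r).
So the coefficient of x^28 in f'(x) is
10 * C(38, 10) = 10 * 472733756 = 4727337560

4727337560


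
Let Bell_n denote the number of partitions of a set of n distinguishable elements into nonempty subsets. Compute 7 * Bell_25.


Bell_25 can be computed from the Bell triangle or from Dobinski's identity Bell_n = (1/e) * sum_{k>=0} k^n / k!.
Computing Bell_25 = 4638590332229999353.
Then 7 * 4638590332229999353 = 32470132325609995471.

32470132325609995471


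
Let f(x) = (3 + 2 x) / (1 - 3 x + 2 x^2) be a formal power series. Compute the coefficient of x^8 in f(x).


Write f(x) = sum_{k>=0} a_k x^k. Multiplying both sides by 1 - 3 x + 2 x^2 gives
(1 - 3 x + 2 x^2) sum_{k>=0} a_k x^k = 3 + 2 x.
Matching coefficients:
 x^0: a_0 = 3
 x^1: a_1 - 3 a_0 = 2  =>  a_1 = 3*3 + 2 = 11
 x^k (k >= 2): a_k = 3 a_{k-1} - 2 a_{k-2}.
Iterating: a_2 = 27, a_3 = 59, a_4 = 123, a_5 = 251, a_6 = 507, a_7 = 1019, a_8 = 2043.
So the coefficient of x^8 is 2043.

2043


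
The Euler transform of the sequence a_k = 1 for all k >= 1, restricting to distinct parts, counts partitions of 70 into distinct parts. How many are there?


Partitions of 70 into distinct parts can be computed via generating function.
Product (1+x)(1+x^2)(1+x^3)...
The coefficient of x^70 = 29927

29927


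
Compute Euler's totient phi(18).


phi(n) counts integers in [1, n] coprime to n. Using the multiplicative formula phi(n) = n * prod_{p | n} (1 - 1/p):
18 = 2 * 3^2, so
phi(18) = 18 * (1 - 1/2) * (1 - 1/3) = 6.

6


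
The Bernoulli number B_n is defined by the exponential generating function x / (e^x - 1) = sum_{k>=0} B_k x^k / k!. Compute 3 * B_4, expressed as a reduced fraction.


Bernoulli numbers can also be computed recursively via B_0 = 1 and sum_{j=0}^{m} C(m+1, j) B_j = 0 for m >= 1. Odd-index Bernoulli numbers vanish for k >= 3.
Computing B_4 = -1/30, so 3 * B_4 = 3 * -1/30 = -1/10.

-1/10


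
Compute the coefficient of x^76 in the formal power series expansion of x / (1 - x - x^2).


Let f(x) = sum_{k>=0} a_k x^k. Multiplying f(x) * (1 - x - x^2) = x and matching coefficients gives a_0 = 0, a_1 = 1, and a_k = a_{k-1} + a_{k-2} for k >= 2. These are the Fibonacci numbers F_k.
Iterating from F_0 = 0, F_1 = 1:
F_0=0, F_1=1, F_2=1, F_3=2, F_4=3, F_5=5, F_6=8, F_7=13, F_8=21, F_9=34, ...
F_76 = 3416454622906707.

3416454622906707


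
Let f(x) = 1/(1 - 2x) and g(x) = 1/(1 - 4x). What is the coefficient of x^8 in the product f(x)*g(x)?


The coefficient of x^n in f*g is the Cauchy product: sum_{k=0}^{n} a^k * b^(n-k).
With a=2, b=4, n=8:
sum_{k=0}^{8} 2^k * 4^(8-k)
= 130816

130816


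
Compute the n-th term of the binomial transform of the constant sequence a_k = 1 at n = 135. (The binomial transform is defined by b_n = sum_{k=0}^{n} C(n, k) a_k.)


With a_k = 1 for all k, b_n = sum_{k=0}^{n} C(n, k) = 2^n by the binomial theorem.
For n = 135: 2^135 = 43556142965880123323311949751266331066368.

43556142965880123323311949751266331066368


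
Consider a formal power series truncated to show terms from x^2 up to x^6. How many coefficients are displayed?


From x^2 to x^6 inclusive, the count is 6 - 2 + 1 = 5.

5


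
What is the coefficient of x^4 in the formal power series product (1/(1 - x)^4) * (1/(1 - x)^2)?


Combine the factors: (1/(1 - x)^4) * (1/(1 - x)^2) = 1/(1 - x)^6.
Then use 1/(1 - x)^r = sum_{k>=0} C(k + r - 1, r - 1) x^k with r = 6 and k = 4:
C(9, 5) = 126.

126


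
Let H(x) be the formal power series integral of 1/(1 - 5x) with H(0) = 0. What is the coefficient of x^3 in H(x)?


1/(1 - 5x) = sum_{k>=0} 5^k x^k. Integrating termwise with H(0) = 0:
H(x) = sum_{k>=0} 5^k x^(k+1) / (k+1) = sum_{m>=1} 5^(m-1) x^m / m.
For m = 3: 5^2/3 = 25/3 = 25/3.

25/3


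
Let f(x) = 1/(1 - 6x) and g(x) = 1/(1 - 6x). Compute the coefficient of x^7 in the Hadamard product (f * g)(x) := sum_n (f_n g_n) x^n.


f has coefficients f_k = 6^k and g has coefficients g_k = 6^k, so the Hadamard product has coefficient (f*g)_k = 6^k * 6^k = 36^k.
For k = 7: 36^7 = 78364164096.

78364164096


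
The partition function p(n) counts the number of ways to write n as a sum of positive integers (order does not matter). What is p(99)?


Using the generating function prod_{k>=1} 1/(1-x^k), we compute p(99).
By dynamic programming over parts 1 through 99:
p(99) = 169229875

169229875


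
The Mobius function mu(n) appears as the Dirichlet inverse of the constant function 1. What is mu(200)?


200 has a squared prime factor, so mu(200) = 0.
Factorization reveals a repeated prime.

0


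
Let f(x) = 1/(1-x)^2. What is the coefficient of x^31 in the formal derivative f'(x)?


Differentiate: d/dx [ 1/(1-x)^r ] = r / (1-x)^(r+1).
Here r = 2, so f'(x) = 2 / (1-x)^3.
The expansion of 1/(1-x)^(r+1) has coefficient of x^n equal to C(n+r, r).
So the coefficient of x^31 in f'(x) is
2 * C(33, 2) = 2 * 528 = 1056

1056


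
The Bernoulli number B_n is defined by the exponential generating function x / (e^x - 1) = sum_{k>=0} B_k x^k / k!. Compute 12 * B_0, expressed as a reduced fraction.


Bernoulli numbers can also be computed recursively via B_0 = 1 and sum_{j=0}^{m} C(m+1, j) B_j = 0 for m >= 1. Odd-index Bernoulli numbers vanish for k >= 3.
Computing B_0 = 1, so 12 * B_0 = 12 * 1 = 12.

12


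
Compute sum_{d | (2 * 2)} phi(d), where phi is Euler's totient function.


First, 2 * 2 = 4. One classical identity is sum_{d | n} phi(d) = n (each k in [1, n] has a unique gcd with n, and among the k's with gcd(k, n) = n/d there are phi(d) of them). So the sum equals 4. We also verify directly:
Divisors of 4: 1, 2, 4.
phi values: 1, 1, 2.
Sum = 4.

4


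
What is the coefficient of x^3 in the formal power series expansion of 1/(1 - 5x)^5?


The general identity 1/(1 - c x)^r = sum_{k>=0} c^k C(k + r - 1, r - 1) x^k follows by substituting y = c x into 1/(1 - y)^r = sum_{k>=0} C(k + r - 1, r - 1) y^k.
For c = 5, r = 5, k = 3:
5^3 * C(7, 4) = 125 * 35 = 4375.

4375


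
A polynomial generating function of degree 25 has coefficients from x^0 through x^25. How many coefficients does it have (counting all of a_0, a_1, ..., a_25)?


A polynomial of degree 25 takes the form a_0 + a_1 x + ... + a_25 x^25.
The number of coefficients is 25 + 1 = 26.

26


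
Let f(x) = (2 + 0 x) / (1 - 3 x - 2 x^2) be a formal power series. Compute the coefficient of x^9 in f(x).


Write f(x) = sum_{k>=0} a_k x^k. Multiplying both sides by 1 - 3 x - 2 x^2 gives
(1 - 3 x - 2 x^2) sum_{k>=0} a_k x^k = 2 + 0 x.
Matching coefficients:
 x^0: a_0 = 2
 x^1: a_1 - 3 a_0 = 0  =>  a_1 = 3*2 + 0 = 6
 x^k (k >= 2): a_k = 3 a_{k-1} + 2 a_{k-2}.
Iterating: a_2 = 22, a_3 = 78, a_4 = 278, a_5 = 990, a_6 = 3526, a_7 = 12558, a_8 = 44726, a_9 = 159294.
So the coefficient of x^9 is 159294.

159294


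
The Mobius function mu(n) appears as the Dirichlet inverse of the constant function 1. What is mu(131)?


131 = 131 (all distinct primes).
mu(131) = (-1)^1 = -1

-1


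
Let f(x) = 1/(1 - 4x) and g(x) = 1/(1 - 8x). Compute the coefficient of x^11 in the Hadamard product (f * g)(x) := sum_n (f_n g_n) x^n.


f has coefficients f_k = 4^k and g has coefficients g_k = 8^k, so the Hadamard product has coefficient (f*g)_k = 4^k * 8^k = 32^k.
For k = 11: 32^11 = 36028797018963968.

36028797018963968


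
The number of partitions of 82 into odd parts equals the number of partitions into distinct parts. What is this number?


Computing partitions of 82 into odd parts (1, 3, 5, ...):
Using the generating function prod_{k>=0} 1/(1-x^(2k+1)),
the count is 92864

92864


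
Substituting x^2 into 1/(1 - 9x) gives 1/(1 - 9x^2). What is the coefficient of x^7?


Since 1/(1 - 9x^2) only has even powers of x,
the coefficient of x^7 (odd) is 0.

0


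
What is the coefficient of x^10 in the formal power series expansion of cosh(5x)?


The Maclaurin series is cosh(t) = sum_{m>=0} t^(2m) / (2m)!, so substituting t = 5x, only even powers of x are nonzero, with coefficient of x^(2m) equal to 5^(2m) / (2m)!.
For x^10 the coefficient is 5^10/10! = 9765625/3628800 = 390625/145152.

390625/145152


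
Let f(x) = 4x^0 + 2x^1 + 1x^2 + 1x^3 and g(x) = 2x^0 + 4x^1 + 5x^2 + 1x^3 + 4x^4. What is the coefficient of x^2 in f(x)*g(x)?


Cauchy product at x^2:
4*5 + 2*4 + 1*2
= 30

30


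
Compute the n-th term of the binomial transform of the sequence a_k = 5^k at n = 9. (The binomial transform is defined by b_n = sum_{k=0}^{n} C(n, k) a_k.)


With a_k = 5^k, b_n = sum_{k=0}^{n} C(n, k) 5^k = (1 + 5)^n by the binomial theorem.
For n = 9: (1 + 5)^9 = 6^9 = 10077696.

10077696


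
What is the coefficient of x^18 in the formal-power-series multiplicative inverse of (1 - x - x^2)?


Let the inverse be f(x) = sum_{k>=0} a_k x^k. From f(x) * (1 - x - x^2) = 1 and matching coefficients:
 x^0: a_0 = 1.
 x^1: a_1 - a_0 = 0, so a_1 = 1.
 x^k (k >= 2): a_k - a_{k-1} - a_{k-2} = 0, i.e. a_k = a_{k-1} + a_{k-2}.
This is the Fibonacci-type recurrence shifted so that a_0 = a_1 = 1.
Iterating: a_0=1, a_1=1, a_2=2, a_3=3, a_4=5, a_5=8, a_6=13, a_7=21, a_8=34, a_9=55, ...
a_18 = 4181.

4181


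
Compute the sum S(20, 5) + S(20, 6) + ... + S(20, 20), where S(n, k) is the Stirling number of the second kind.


By definition, S(n, k) counts partitions of an n-set into exactly k nonempty blocks.
Computing row n = 20 for k = 5..20:
S(20, k): 749206090500, 4306078895384, 11143554045652, 15170932662679, 12011282644725, 5917584964655, 1900842429486, 411016633391, 61068660380, 6302524580, 452329200, 22350954, 741285, 15675, 190, 1
Sum = 51678344988737.

51678344988737


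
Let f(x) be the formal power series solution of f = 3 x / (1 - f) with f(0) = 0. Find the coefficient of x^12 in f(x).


Apply Lagrange inversion: f = 3 x * phi(f) with phi(t) = 1/(1 - t), so
[x^n] f = 3^n * (1/n) [t^(n-1)] phi(t)^n = 3^n * (1/n) [t^(n-1)] (1 - t)^(-n) = 3^n * (1/n) C(2n - 2, n - 1) = 3^n * C_{n-1}.
For n = 12: C_11 = C(22, 11) / 12 = 705432/12 = 58786.
With the 3^12 = 531441 factor, the coefficient is 531441 * 58786 = 31241290626.

31241290626


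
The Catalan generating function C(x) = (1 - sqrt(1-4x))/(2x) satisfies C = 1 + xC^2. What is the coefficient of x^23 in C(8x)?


Substituting x -> 8x scales the n-th coefficient by 8^n, so [x^23] C(8x) = 8^23 * C_23.
C_23 = C(2*23, 23)/(24) = 8233430727600/24 = 343059613650.
So 8^23 * 343059613650 = 590295810358705651712 * 343059613650 = 202506652640871228790390181068800.

202506652640871228790390181068800


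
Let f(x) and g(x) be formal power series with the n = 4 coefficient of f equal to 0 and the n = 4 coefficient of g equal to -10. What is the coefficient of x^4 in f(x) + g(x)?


Addition of formal power series is termwise.
The coefficient of x^4 in f + g = 0 + -10
= -10

-10


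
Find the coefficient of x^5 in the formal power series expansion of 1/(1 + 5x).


Write 1/(1 + c x) = 1/(1 - (-c) x) and apply the geometric-series identity
1/(1 - y) = sum_{k>=0} y^k to get 1/(1 + c x) = sum_{k>=0} (-c)^k x^k.
So the coefficient of x^k is (-c)^k = (-1)^k * c^k.
Here c = 5 and k = 5:
(-5)^5 = -1 * 3125 = -3125

-3125


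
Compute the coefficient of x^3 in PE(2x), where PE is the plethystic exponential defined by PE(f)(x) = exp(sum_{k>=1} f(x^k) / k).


With f(x) = 2x, the exponent is sum_{k>=1} 2 x^k / k = 2 * (-ln(1 - x)). Exponentiating:
PE(2x) = exp(-2 ln(1 - x)) = 1/(1 - x)^2.
By the negative binomial expansion, [x^n] 1/(1 - x)^2 = C(n + 1, 1).
For n = 3: C(4, 1) = 4.

4


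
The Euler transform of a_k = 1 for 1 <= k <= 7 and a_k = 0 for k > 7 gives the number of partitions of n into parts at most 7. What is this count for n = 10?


Partitions of 10 into parts at most 7:
Using generating function (1-x)^(-1)(1-x^2)^(-1)...(1-x^7)^(-1),
the coefficient of x^10 = 38

38


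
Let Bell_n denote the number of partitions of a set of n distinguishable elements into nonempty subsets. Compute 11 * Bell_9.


Bell_9 can be computed from the Bell triangle or from Dobinski's identity Bell_n = (1/e) * sum_{k>=0} k^n / k!.
Computing Bell_9 = 21147.
Then 11 * 21147 = 232617.

232617


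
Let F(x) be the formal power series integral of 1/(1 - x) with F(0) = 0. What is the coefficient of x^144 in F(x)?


1/(1 - x) = sum_{k>=0} x^k. Integrating termwise and using F(0) = 0 gives
F(x) = sum_{k>=0} x^(k+1) / (k+1) = sum_{m>=1} x^m / m = -ln(1 - x).
So the coefficient of x^144 is 1/144 = 1/144.

1/144


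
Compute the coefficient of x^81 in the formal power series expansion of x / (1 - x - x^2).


Let f(x) = sum_{k>=0} a_k x^k. Multiplying f(x) * (1 - x - x^2) = x and matching coefficients gives a_0 = 0, a_1 = 1, and a_k = a_{k-1} + a_{k-2} for k >= 2. These are the Fibonacci numbers F_k.
Iterating from F_0 = 0, F_1 = 1:
F_0=0, F_1=1, F_2=1, F_3=2, F_4=3, F_5=5, F_6=8, F_7=13, F_8=21, F_9=34, ...
F_81 = 37889062373143906.

37889062373143906


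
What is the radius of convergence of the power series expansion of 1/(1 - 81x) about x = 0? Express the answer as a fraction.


Expanding 1/(1 - 81x) = sum_{k>=0} 81^k x^k, the series converges when |81x| < 1, i.e., |x| < 1/81.
So the radius of convergence is 1/81 = 1/81.

1/81


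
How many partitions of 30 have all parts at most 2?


Using the generating function (1-x)^(-1)(1-x^2)^(-1),
the coefficient of x^30 counts these restricted partitions.
Result = 16

16


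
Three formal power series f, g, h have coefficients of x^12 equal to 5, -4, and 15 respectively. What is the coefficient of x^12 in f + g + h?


Series addition is componentwise:
5 + -4 + 15
= 16

16


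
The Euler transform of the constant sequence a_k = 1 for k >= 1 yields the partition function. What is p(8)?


The Euler transform converts the sequence a_k = 1 into the number of integer partitions.
Using the recurrence or dynamic programming:
p(8) = 22

22


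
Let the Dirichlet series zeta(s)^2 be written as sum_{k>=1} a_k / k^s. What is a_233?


The Dirichlet convolution of the constant function 1 with itself gives (1 * 1)(k) = sum_{d | k} 1 = d(k), the number of positive divisors of k.
Since zeta(s) = sum_{k>=1} 1/k^s, we have zeta(s)^2 = sum_{k>=1} d(k)/k^s, so a_k = d(k).
For k = 233: the divisors are 1, 233.
Count = 2.

2


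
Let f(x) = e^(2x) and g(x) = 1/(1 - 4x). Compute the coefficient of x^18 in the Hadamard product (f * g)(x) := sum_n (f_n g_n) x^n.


Expanding: f_k = 2^k/k! (from e^(2x)) and g_k = 4^k (from 1/(1 - 4x)). So the Hadamard coefficient (f * g)_k = 2^k 4^k / k! = (8)^k / k!.
For k = 18: 8^18/18! = 18014398509481984/6402373705728000 = 274877906944/97692469875.

274877906944/97692469875


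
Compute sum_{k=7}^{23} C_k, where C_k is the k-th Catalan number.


C_7 through C_23: 429, 1430, 4862, 16796, 58786, 208012, 742900, 2674440, 9694845, 35357670, 129644790, 477638700, 1767263190, 6564120420, 24466267020, 91482563640, 343059613650
Sum = 429 + 1430 + 4862 + 16796 + 58786 + 208012 + 742900 + 2674440 + 9694845 + 35357670 + 129644790 + 477638700 + 1767263190 + 6564120420 + 24466267020 + 91482563640 + 343059613650
= 467995871580

467995871580


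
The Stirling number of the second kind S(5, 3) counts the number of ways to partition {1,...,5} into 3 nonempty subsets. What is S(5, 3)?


Using the explicit formula S(n,k) = (1/k!) sum_{j=0}^{k} (-1)^(k-j) C(k,j) j^n:
S(5, 3) = 25
Equivalently, S(n,k) is n! times the coefficient of x^n in the EGF (e^x - 1)^k / k!.

25


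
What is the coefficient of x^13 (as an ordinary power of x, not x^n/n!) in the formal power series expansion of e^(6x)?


The exponential series is e^y = sum_{k>=0} y^k / k!. Substituting y = 6x gives
e^(6x) = sum_{k>=0} 6^k x^k / k!.
So the coefficient of x^n is a^n/n! with a = 6, n = 13:
6^13 / 13! = 13060694016/6227020800 = 52488/25025

52488/25025


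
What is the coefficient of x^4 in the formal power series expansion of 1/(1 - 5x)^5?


The general identity 1/(1 - c x)^r = sum_{k>=0} c^k C(k + r - 1, r - 1) x^k follows by substituting y = c x into 1/(1 - y)^r = sum_{k>=0} C(k + r - 1, r - 1) y^k.
For c = 5, r = 5, k = 4:
5^4 * C(8, 4) = 625 * 70 = 43750.

43750


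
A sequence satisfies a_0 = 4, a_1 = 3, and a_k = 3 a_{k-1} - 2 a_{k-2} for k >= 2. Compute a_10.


The characteristic equation is t^2 - 3 t + 2 = 0, with roots r_1 = 2 and r_2 = 1 (so c_1 = r_1 + r_2, c_2 = -r_1 r_2 as required).
One can use the closed form a_n = A r_1^n + B r_2^n, but direct iteration is more reliable:
a_0 = 4, a_1 = 3, a_2 = 1, a_3 = -3, a_4 = -11, a_5 = -27, a_6 = -59, a_7 = -123, a_8 = -251, a_9 = -507, a_10 = -1019.
So a_10 = -1019.

-1019


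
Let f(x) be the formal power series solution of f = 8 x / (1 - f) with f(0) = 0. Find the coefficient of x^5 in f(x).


Apply Lagrange inversion: f = 8 x * phi(f) with phi(t) = 1/(1 - t), so
[x^n] f = 8^n * (1/n) [t^(n-1)] phi(t)^n = 8^n * (1/n) [t^(n-1)] (1 - t)^(-n) = 8^n * (1/n) C(2n - 2, n - 1) = 8^n * C_{n-1}.
For n = 5: C_4 = C(8, 4) / 5 = 70/5 = 14.
With the 8^5 = 32768 factor, the coefficient is 32768 * 14 = 458752.

458752


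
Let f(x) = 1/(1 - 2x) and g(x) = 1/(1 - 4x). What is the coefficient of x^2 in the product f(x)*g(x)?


The coefficient of x^n in f*g is the Cauchy product: sum_{k=0}^{n} a^k * b^(n-k).
With a=2, b=4, n=2:
sum_{k=0}^{2} 2^k * 4^(2-k)
= 28

28


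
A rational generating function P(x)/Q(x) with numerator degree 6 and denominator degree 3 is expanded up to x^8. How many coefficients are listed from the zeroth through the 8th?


Expanding up to x^8 gives the coefficients for x^0, x^1, ..., x^8.
That is 8 + 1 = 9 coefficients in total.

9


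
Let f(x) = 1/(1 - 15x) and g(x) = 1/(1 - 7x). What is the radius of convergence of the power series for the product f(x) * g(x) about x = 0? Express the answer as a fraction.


The radius of 1/(1 - 15x) is 1/15 (nearest singularity at x = 1/15), and the radius of 1/(1 - 7x) is 1/7.
The product f(x)*g(x) = 1/((1 - 15x)(1 - 7x)) has singularities at both 1/15 and 1/7, so its radius of convergence is the distance to the nearest one:
min(1/15, 1/7) = 1/15.

1/15


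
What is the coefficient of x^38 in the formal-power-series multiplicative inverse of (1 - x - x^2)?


Let the inverse be f(x) = sum_{k>=0} a_k x^k. From f(x) * (1 - x - x^2) = 1 and matching coefficients:
 x^0: a_0 = 1.
 x^1: a_1 - a_0 = 0, so a_1 = 1.
 x^k (k >= 2): a_k - a_{k-1} - a_{k-2} = 0, i.e. a_k = a_{k-1} + a_{k-2}.
This is the Fibonacci-type recurrence shifted so that a_0 = a_1 = 1.
Iterating: a_0=1, a_1=1, a_2=2, a_3=3, a_4=5, a_5=8, a_6=13, a_7=21, a_8=34, a_9=55, ...
a_38 = 63245986.

63245986


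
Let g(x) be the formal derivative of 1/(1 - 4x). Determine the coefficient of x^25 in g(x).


Differentiate termwise: d/dx sum_{k>=0} 4^k x^k = sum_{k>=1} k 4^k x^(k-1) = sum_{j>=0} (j+1) 4^(j+1) x^j.
Equivalently, d/dx [1/(1 - 4x)] = 4/(1 - 4x)^2.
For j = 25: 26 * 4^26 = 26 * 4503599627370496 = 117093590311632896.

117093590311632896


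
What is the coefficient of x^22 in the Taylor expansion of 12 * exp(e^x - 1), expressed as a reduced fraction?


exp(e^x - 1) = sum_{k>=0} Bell_k x^k / k!, where Bell_k is the k-th Bell number.
So the coefficient of x^22 is 12 * Bell_22 / 22!.
Computing: Bell_22 = 4506715738447323 and 22! = 1124000727777607680000, giving
12 * 4506715738447323/1124000727777607680000 = 88366975263673/1836602496368640000.

88366975263673/1836602496368640000


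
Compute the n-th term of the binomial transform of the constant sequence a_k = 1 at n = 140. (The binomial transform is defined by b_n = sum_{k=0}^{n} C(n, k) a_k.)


With a_k = 1 for all k, b_n = sum_{k=0}^{n} C(n, k) = 2^n by the binomial theorem.
For n = 140: 2^140 = 1393796574908163946345982392040522594123776.

1393796574908163946345982392040522594123776


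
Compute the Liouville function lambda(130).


The Liouville function is lambda(k) = (-1)^Omega(k), where Omega(k) counts the prime factors of k with multiplicity.
Factoring: 130 = 2 * 5 * 13, so Omega(130) = 3.
lambda(130) = (-1)^3 = -1.

-1


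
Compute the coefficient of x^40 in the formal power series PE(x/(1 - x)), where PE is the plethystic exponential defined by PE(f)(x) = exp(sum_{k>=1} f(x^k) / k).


For f(x) = x/(1 - x) we have
sum_{k>=1} f(x^k) / k = sum_{k>=1} (1/k) * x^k / (1 - x^k) = sum_{k, m >= 1} x^(k m) / k,
which after exponentiating simplifies to
PE(x/(1 - x)) = prod_{k>=1} 1 / (1 - x^k).
This is the generating function for the partition function p(n), so the coefficient of x^40 is p(40).
Computing p(40) by dynamic programming over parts 1, 2, ..., 40: p(40) = 37338.

37338


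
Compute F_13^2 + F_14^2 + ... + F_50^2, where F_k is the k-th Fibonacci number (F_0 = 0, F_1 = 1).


There is a standard identity sum_{k=0}^{N} F_k^2 = F_N * F_{N+1} (proved inductively from the telescoping relation F_k^2 = F_k F_{k+1} - F_{k-1} F_k). Then
sum_{k=13}^{50} F_k^2 = F_50 F_51 - F_12 F_13.
Computing: F_50 = 12586269025, F_51 = 20365011074, F_12 = 144, F_13 = 233.
Sum = 12586269025 * 20365011074 - 144 * 233 = 256319508074468149298.

256319508074468149298


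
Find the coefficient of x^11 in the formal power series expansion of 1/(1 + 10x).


Write 1/(1 + c x) = 1/(1 - (-c) x) and apply the geometric-series identity
1/(1 - y) = sum_{k>=0} y^k to get 1/(1 + c x) = sum_{k>=0} (-c)^k x^k.
So the coefficient of x^k is (-c)^k = (-1)^k * c^k.
Here c = 10 and k = 11:
(-10)^11 = -1 * 100000000000 = -100000000000

-100000000000


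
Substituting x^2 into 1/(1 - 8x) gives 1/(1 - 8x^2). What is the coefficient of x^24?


The coefficient of x^(2m) in 1/(1 - 8x^2) is 8^m.
With n = 24 = 2*12, the coefficient is 8^12 = 68719476736.

68719476736


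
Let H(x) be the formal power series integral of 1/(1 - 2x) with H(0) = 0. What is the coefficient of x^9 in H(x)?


1/(1 - 2x) = sum_{k>=0} 2^k x^k. Integrating termwise with H(0) = 0:
H(x) = sum_{k>=0} 2^k x^(k+1) / (k+1) = sum_{m>=1} 2^(m-1) x^m / m.
For m = 9: 2^8/9 = 256/9 = 256/9.

256/9


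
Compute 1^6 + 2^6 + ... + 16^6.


This power sum has a closed form given by Faulhaber's formula
sum_{k=1}^{m} k^p = (1 / (p + 1)) * sum_{j=0}^{p} C(p + 1, j) B_j m^(p + 1 - j),
but for small m direct computation is fastest:
1 + 64 + 729 + 4096 + 15625 + 46656 + 117649 + 262144 + 531441 + 1000000 + 1771561 + 2985984 + 4826809 + 7529536 + 11390625 + 16777216 = 47260136.

47260136


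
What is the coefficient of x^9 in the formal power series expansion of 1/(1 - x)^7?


The negative binomial / multiset identity is
1/(1 - x)^r = sum_{k>=0} C(k + r - 1, r - 1) x^k.
Here r = 7 and k = 9, so the coefficient is
C(9 + 6, 6) = C(15, 6)
= 5005

5005


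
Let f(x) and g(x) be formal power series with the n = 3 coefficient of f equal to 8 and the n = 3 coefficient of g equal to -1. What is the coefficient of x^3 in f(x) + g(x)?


Addition of formal power series is termwise.
The coefficient of x^3 in f + g = 8 + -1
= 7

7


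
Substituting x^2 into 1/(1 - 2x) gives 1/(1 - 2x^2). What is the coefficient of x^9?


Since 1/(1 - 2x^2) only has even powers of x,
the coefficient of x^9 (odd) is 0.

0


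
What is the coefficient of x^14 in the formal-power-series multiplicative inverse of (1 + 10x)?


The inverse is 1/(1 + 10x). Apply the geometric identity 1/(1 - y) = sum_{k>=0} y^k with y = -10x:
1/(1 + 10x) = sum_{k>=0} (-10)^k x^k.
So the coefficient of x^14 is (-10)^14 = 100000000000000.

100000000000000


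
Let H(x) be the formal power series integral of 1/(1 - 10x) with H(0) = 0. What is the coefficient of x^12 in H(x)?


1/(1 - 10x) = sum_{k>=0} 10^k x^k. Integrating termwise with H(0) = 0:
H(x) = sum_{k>=0} 10^k x^(k+1) / (k+1) = sum_{m>=1} 10^(m-1) x^m / m.
For m = 12: 10^11/12 = 100000000000/12 = 25000000000/3.

25000000000/3


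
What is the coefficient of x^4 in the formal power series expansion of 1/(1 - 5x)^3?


The general identity 1/(1 - c x)^r = sum_{k>=0} c^k C(k + r - 1, r - 1) x^k follows by substituting y = c x into 1/(1 - y)^r = sum_{k>=0} C(k + r - 1, r - 1) y^k.
For c = 5, r = 3, k = 4:
5^4 * C(6, 2) = 625 * 15 = 9375.

9375


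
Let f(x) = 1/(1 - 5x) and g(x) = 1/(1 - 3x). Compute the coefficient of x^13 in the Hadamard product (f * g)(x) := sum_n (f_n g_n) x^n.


f has coefficients f_k = 5^k and g has coefficients g_k = 3^k, so the Hadamard product has coefficient (f*g)_k = 5^k * 3^k = 15^k.
For k = 13: 15^13 = 1946195068359375.

1946195068359375


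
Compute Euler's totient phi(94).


phi(n) counts integers in [1, n] coprime to n. Using the multiplicative formula phi(n) = n * prod_{p | n} (1 - 1/p):
94 = 2 * 47, so
phi(94) = 94 * (1 - 1/2) * (1 - 1/47) = 46.

46


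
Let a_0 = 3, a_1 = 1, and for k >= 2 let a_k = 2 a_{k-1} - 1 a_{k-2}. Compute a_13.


Iterating the recurrence forward:
a_0 = 3
a_1 = 1
a_2 = 2*1 - 1*3 = -1
a_3 = 2*-1 - 1*1 = -3
a_4 = 2*-3 - 1*-1 = -5
a_5 = 2*-5 - 1*-3 = -7
a_6 = 2*-7 - 1*-5 = -9
a_7 = 2*-9 - 1*-7 = -11
a_8 = 2*-11 - 1*-9 = -13
a_9 = 2*-13 - 1*-11 = -15
a_10 = 2*-15 - 1*-13 = -17
a_11 = 2*-17 - 1*-15 = -19
a_12 = 2*-19 - 1*-17 = -21
a_13 = 2*-21 - 1*-19 = -23
So a_13 = -23.

-23


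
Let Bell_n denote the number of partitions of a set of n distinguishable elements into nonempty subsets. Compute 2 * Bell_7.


Bell_7 can be computed from the Bell triangle or from Dobinski's identity Bell_n = (1/e) * sum_{k>=0} k^n / k!.
Computing Bell_7 = 877.
Then 2 * 877 = 1754.

1754


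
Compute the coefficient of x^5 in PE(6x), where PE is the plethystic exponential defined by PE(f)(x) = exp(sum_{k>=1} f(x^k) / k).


With f(x) = 6x, the exponent is sum_{k>=1} 6 x^k / k = 6 * (-ln(1 - x)). Exponentiating:
PE(6x) = exp(-6 ln(1 - x)) = 1/(1 - x)^6.
By the negative binomial expansion, [x^n] 1/(1 - x)^6 = C(n + 5, 5).
For n = 5: C(10, 5) = 252.

252


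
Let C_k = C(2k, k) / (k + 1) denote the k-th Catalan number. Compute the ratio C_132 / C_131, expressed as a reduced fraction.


Using C_k = (2k)! / (k! (k+1)!), the ratio C_{k+1}/C_k simplifies to
C_{k+1}/C_k = [(2k+2)! / ((k+1)! (k+2)!)] * [k! (k+1)! / (2k)!]
 = (2k+2)(2k+1) / ((k+1)(k+2)) = 2(2k+1) / (k+2).
For k = 131: 2(2*131 + 1) / (131 + 2) = 526/133 = 526/133.

526/133


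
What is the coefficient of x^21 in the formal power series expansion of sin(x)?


The Maclaurin series is sin(t) = sum_{k>=0} (-1)^k t^(2k+1) / (2k+1)!, so substituting t = x, only odd powers of x are nonzero, with coefficient of x^(2k+1) equal to (-1)^k / (2k+1)!.
Write 21 = 2*10 + 1, giving the coefficient (-1)^10 / 21! = 1/51090942171709440000 = 1/51090942171709440000.

1/51090942171709440000


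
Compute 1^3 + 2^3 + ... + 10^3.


This power sum has a closed form given by Faulhaber's formula
sum_{k=1}^{m} k^p = (1 / (p + 1)) * sum_{j=0}^{p} C(p + 1, j) B_j m^(p + 1 - j),
but for small m direct computation is fastest:
1 + 8 + 27 + 64 + 125 + 216 + 343 + 512 + 729 + 1000 = 3025.

3025


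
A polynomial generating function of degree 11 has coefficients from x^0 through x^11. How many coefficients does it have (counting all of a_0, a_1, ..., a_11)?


A polynomial of degree 11 takes the form a_0 + a_1 x + ... + a_11 x^11.
The number of coefficients is 11 + 1 = 12.

12


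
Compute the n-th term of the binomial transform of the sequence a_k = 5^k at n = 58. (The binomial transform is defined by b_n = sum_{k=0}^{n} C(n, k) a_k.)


With a_k = 5^k, b_n = sum_{k=0}^{n} C(n, k) 5^k = (1 + 5)^n by the binomial theorem.
For n = 58: (1 + 5)^58 = 6^58 = 1357602166130257152481187563160405662935023616.

1357602166130257152481187563160405662935023616


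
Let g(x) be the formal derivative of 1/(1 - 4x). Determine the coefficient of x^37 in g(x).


Differentiate termwise: d/dx sum_{k>=0} 4^k x^k = sum_{k>=1} k 4^k x^(k-1) = sum_{j>=0} (j+1) 4^(j+1) x^j.
Equivalently, d/dx [1/(1 - 4x)] = 4/(1 - 4x)^2.
For j = 37: 38 * 4^38 = 38 * 75557863725914323419136 = 2871198821584744289927168.

2871198821584744289927168


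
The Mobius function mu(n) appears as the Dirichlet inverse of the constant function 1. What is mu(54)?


54 has a squared prime factor, so mu(54) = 0.
Factorization reveals a repeated prime.

0
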